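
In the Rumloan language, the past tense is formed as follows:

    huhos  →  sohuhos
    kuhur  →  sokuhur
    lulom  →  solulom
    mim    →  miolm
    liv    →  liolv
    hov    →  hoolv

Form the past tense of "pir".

piolr

lulom and mim both end in -m yet inflect differently (solulom, miolm), so the final letter is not what conditions the rule; the number of vowels is.
"pir" has 1 vowel. The stems with 1 vowel (mim → miolm, liv → liolv, hov → hoolv) insert -ol- after the first vowel.
So pir → piolr.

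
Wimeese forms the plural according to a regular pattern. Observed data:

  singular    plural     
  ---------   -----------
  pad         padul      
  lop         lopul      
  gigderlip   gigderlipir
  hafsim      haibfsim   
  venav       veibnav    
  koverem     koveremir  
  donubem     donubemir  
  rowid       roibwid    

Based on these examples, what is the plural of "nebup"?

"nebup" has 2 vowels. The stems with 2 vowels (rowid → roibwid, venav → veibnav, hafsim → haibfsim) insert -ib- after the first vowel.
The other patterns: stems with 1 vowel add -ul; stems with 3 vowels add -ir.
So nebup → neibbup.

neibbup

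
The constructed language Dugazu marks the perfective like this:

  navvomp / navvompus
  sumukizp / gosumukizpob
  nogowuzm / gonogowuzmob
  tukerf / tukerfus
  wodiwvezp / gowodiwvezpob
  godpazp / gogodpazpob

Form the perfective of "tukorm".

tukormus

sumukizp and navvomp both end in -p yet inflect differently (gosumukizpob, navvompus), so the final letter is not what conditions the rule; the second-to-last letter is.
"tukorm" has second-to-last letter 'r'. The one such stem in the data (tukerf → tukerfus) adds -us, so the same rule applies.
The other pattern: stems whose second-to-last letter is 'z' add go- … -ob around the stem.
So tukorm → tukormus.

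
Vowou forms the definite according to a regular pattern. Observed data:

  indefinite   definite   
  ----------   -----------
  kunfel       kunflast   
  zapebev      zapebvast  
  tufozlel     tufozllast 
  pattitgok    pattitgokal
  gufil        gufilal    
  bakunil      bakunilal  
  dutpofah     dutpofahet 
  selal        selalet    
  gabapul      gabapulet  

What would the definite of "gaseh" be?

"gaseh" has last vowel 'e'. The stems whose last vowel is 'e' (kunfel → kunflast, zapebev → zapebvast, tufozlel → tufozllast) delete the last vowel and add -ast.
The other patterns: stems whose last vowel is 'i' or 'o' add -al; stems whose last vowel is 'a' or 'u' add -et.
So gaseh → gashast.

gashast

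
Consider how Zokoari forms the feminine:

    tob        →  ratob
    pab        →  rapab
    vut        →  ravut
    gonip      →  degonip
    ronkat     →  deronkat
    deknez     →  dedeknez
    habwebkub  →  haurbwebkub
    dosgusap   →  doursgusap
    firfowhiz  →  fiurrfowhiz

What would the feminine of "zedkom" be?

vut and ronkat both end in -t yet inflect differently (ravut, deronkat), so the final letter is not what conditions the rule; the number of vowels is.
"zedkom" has 2 vowels. The stems with 2 vowels (gonip → degonip, ronkat → deronkat, deknez → dedeknez) add the prefix de-.
So zedkom → dezedkom.

dezedkom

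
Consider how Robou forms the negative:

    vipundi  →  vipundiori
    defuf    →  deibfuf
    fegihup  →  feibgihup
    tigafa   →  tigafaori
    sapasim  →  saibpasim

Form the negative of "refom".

vipundi and sapasim both have last vowel 'i' yet inflect differently (vipundiori, saibpasim), so the last vowel is not what conditions the rule; whether the stem ends in a vowel or a consonant is.
"refom" ends in a consonant. The stems ending in a consonant (defuf → deibfuf, sapasim → saibpasim, fegihup → feibgihup) insert -ib- after the first vowel.
So refom → reibfom.

reibfom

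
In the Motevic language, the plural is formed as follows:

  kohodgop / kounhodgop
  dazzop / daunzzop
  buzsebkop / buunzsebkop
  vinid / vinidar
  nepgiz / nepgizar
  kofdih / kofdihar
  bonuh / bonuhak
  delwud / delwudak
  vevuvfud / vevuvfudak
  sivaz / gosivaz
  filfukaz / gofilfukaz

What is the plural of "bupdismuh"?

bupdismuhak

kofdih and bonuh both end in -h yet inflect differently (kofdihar, bonuhak), so the final letter is not what conditions the rule; the last vowel is.
"bupdismuh" has last vowel 'u'. The stems whose last vowel is 'u' (bonuh → bonuhak, delwud → delwudak, vevuvfud → vevuvfudak) add -ak.
The other patterns: stems whose last vowel is 'o' insert -un- after the first vowel; stems whose last vowel is 'i' add -ar; stems whose last vowel is 'a' add the prefix go-.
So bupdismuh → bupdismuhak.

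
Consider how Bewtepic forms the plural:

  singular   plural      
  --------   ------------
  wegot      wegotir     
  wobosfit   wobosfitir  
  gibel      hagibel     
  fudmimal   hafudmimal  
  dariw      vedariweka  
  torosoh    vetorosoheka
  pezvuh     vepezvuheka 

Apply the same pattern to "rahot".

rahotir

wobosfit and dariw both have last vowel 'i' yet inflect differently (wobosfitir, vedariweka), so the last vowel is not what conditions the rule; the final letter is.
"rahot" ends in -t. The stems ending in -t (wegot → wegotir, wobosfit → wobosfitir) add -ir.
So rahot → rahotir.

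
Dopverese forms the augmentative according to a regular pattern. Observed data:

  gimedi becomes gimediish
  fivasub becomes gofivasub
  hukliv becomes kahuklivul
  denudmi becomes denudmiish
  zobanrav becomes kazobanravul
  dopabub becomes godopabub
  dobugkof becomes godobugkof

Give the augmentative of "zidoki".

zidokiish

"zidoki" ends in -i. The stems ending in -i (gimedi → gimediish, denudmi → denudmiish) add -ish.
The other patterns: stems ending in -v add ka- … -ul around the stem; stems ending in -b or -f add the prefix go-.
So zidoki → zidokiish.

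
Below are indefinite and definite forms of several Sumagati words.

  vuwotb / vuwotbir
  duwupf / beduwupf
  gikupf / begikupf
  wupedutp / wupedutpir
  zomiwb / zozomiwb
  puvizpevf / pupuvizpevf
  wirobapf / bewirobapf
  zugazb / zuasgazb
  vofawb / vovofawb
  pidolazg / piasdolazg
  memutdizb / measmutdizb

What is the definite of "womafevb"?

wowomafevb

puvizpevf and gikupf both end in -f yet inflect differently (pupuvizpevf, begikupf), so the final letter is not what conditions the rule; the second-to-last letter is.
"womafevb" has second-to-last letter 'v'. The one such stem in the data (puvizpevf → pupuvizpevf) repeats the first consonant+vowel as a prefix (as do zomiwb, vofawb), so the same rule applies.
So womafevb → wowomafevb.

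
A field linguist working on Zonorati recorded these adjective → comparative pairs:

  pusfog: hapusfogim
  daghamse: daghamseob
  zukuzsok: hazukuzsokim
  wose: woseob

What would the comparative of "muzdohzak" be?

daghamse and zukuzsok both have 3 vowels yet inflect differently (daghamseob, hazukuzsokim), so the number of vowels is not what conditions the rule; whether the stem ends in a vowel or a consonant is.
"muzdohzak" ends in a consonant. The stems ending in a consonant (zukuzsok → hazukuzsokim, pusfog → hapusfogim) add ha- … -im around the stem.
So muzdohzak → hamuzdohzakim.

hamuzdohzakim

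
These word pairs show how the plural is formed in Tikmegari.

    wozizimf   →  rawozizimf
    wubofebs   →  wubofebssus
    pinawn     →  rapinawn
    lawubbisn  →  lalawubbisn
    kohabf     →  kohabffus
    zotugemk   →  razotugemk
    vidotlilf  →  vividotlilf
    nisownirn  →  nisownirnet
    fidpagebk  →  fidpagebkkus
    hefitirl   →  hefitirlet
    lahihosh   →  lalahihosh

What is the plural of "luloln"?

lululoln

nisownirn and lawubbisn both end in -n yet inflect differently (nisownirnet, lalawubbisn), so the final letter is not what conditions the rule; the second-to-last letter is.
"luloln" has second-to-last letter 'l'. The one such stem in the data (vidotlilf → vividotlilf) repeats the first consonant+vowel as a prefix (as do lahihosh, lawubbisn), so the same rule applies.
The other patterns: stems whose second-to-last letter is 'r' add -et; stems whose second-to-last letter is 'b' double the final consonant and add -us; stems whose second-to-last letter is 'm' or 'w' add the prefix ra-.
So luloln → lululoln.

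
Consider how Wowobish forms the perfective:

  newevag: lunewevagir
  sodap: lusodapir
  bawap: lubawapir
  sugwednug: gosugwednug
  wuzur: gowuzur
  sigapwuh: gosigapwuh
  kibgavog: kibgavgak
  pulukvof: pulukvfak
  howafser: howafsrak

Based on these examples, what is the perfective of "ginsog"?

ginsgak

"ginsog" has last vowel 'o'. The stems whose last vowel is 'o' (kibgavog → kibgavgak, pulukvof → pulukvfak) delete the last vowel and add -ak.
The other patterns: stems whose last vowel is 'a' add lu- … -ir around the stem; stems whose last vowel is 'u' add the prefix go-.
So ginsog → ginsgak.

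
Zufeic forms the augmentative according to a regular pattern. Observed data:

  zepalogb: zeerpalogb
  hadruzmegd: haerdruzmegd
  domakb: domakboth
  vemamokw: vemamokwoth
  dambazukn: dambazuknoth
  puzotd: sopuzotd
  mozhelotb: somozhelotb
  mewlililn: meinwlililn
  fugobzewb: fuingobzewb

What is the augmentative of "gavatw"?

sogavatw

zepalogb and domakb both end in -b yet inflect differently (zeerpalogb, domakboth), so the final letter is not what conditions the rule; the second-to-last letter is.
"gavatw" has second-to-last letter 't'. The stems whose second-to-last letter is 't' (puzotd → sopuzotd, mozhelotb → somozhelotb) add the prefix so-.
The other patterns: stems whose second-to-last letter is 'g' insert -er- after the first vowel; stems whose second-to-last letter is 'k' add -oth; stems whose second-to-last letter is 'l' or 'w' insert -in- after the first vowel.
So gavatw → sogavatw.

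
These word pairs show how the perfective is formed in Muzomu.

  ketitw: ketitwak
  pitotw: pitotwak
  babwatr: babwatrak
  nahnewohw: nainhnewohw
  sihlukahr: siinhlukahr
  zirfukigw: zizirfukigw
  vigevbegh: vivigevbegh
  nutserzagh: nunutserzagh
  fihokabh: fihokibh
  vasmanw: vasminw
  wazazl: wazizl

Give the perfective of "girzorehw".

giinrzorehw

"girzorehw" has second-to-last letter 'h'. The stems whose second-to-last letter is 'h' (nahnewohw → nainhnewohw, sihlukahr → siinhlukahr) insert -in- after the first vowel.
So girzorehw → giinrzorehw.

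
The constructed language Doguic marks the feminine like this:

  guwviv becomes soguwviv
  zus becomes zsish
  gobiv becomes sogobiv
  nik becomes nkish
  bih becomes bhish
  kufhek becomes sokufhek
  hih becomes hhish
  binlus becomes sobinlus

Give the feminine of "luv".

"luv" has 1 vowel. The stems with 1 vowel (zus → zsish, nik → nkish, hih → hhish) delete the last vowel and add -ish.
The other pattern: stems with 2 vowels add the prefix so-.
So luv → lvish.

lvish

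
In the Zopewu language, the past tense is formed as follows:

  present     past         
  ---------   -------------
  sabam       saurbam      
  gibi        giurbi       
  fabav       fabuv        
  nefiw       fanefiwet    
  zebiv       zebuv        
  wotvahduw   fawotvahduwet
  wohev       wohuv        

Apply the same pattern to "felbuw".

zebiv and nefiw both have last vowel 'i' yet inflect differently (zebuv, fanefiwet), so the last vowel is not what conditions the rule; the final letter is.
"felbuw" ends in -w. The stems ending in -w (nefiw → fanefiwet, wotvahduw → fawotvahduwet) add fa- … -et around the stem.
So felbuw → fafelbuwet.

fafelbuwet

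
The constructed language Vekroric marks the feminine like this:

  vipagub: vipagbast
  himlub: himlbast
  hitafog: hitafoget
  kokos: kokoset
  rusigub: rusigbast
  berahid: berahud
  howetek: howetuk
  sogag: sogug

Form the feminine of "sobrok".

"sobrok" has last vowel 'o'. The stems whose last vowel is 'o' (hitafog → hitafoget, kokos → kokoset) add -et.
So sobrok → sobroket.

sobroket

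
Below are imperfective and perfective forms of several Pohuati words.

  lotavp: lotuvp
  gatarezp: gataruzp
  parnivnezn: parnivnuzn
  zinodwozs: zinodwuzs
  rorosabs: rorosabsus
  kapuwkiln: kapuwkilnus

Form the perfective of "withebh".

withebhus

zinodwozs and rorosabs both end in -s yet inflect differently (zinodwuzs, rorosabsus), so the final letter is not what conditions the rule; the second-to-last letter is.
"withebh" has second-to-last letter 'b'. The one such stem in the data (rorosabs → rorosabsus) adds -us, so the same rule applies.
The other pattern: stems whose second-to-last letter is 'v' or 'z' change the last vowel to 'u'.
So withebh → withebhus.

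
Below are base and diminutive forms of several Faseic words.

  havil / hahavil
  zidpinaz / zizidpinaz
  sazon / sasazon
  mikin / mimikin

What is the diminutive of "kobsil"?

Every pair shown (havil → hahavil, zidpinaz → zizidpinaz, sazon → sasazon, …) follows the same rule: repeat the first consonant+vowel as a prefix.
So kobsil → kokobsil.

kokobsil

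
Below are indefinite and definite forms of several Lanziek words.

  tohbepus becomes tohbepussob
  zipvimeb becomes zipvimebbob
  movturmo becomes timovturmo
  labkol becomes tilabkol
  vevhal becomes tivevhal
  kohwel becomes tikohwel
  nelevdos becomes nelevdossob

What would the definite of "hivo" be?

tihivo

movturmo and nelevdos both have last vowel 'o' yet inflect differently (timovturmo, nelevdossob), so the last vowel is not what conditions the rule; the final letter is.
"hivo" ends in -o. The one such stem in the data (movturmo → timovturmo) adds the prefix ti-, so the same rule applies.
The other pattern: stems ending in -b or -s double the final consonant and add -ob.
So hivo → tihivo.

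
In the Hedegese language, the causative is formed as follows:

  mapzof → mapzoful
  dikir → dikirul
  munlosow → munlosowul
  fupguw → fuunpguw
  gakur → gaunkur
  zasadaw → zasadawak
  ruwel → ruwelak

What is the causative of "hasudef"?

hasudefak

munlosow and fupguw both end in -w yet inflect differently (munlosowul, fuunpguw), so the final letter is not what conditions the rule; the last vowel is.
"hasudef" has last vowel 'e'. The one such stem in the data (ruwel → ruwelak) adds -ak, so the same rule applies.
The other patterns: stems whose last vowel is 'i' or 'o' add -ul; stems whose last vowel is 'u' insert -un- after the first vowel.
So hasudef → hasudefak.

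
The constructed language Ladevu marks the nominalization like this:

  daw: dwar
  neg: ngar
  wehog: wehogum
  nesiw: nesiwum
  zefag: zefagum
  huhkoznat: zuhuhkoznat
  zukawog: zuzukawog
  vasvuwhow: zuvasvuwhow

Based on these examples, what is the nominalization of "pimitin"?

neg and wehog both end in -g yet inflect differently (ngar, wehogum), so the final letter is not what conditions the rule; the number of vowels is.
"pimitin" has 3 vowels. The stems with 3 vowels (huhkoznat → zuhuhkoznat, zukawog → zuzukawog, vasvuwhow → zuvasvuwhow) add the prefix zu-.
So pimitin → zupimitin.

zupimitin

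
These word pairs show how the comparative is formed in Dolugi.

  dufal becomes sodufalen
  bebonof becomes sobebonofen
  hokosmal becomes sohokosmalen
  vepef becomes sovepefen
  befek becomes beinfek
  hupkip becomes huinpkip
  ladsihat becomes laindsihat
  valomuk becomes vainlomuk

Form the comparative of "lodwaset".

vepef and befek both have last vowel 'e' yet inflect differently (sovepefen, beinfek), so the last vowel is not what conditions the rule; the final letter is.
"lodwaset" ends in -t. The one such stem in the data (ladsihat → laindsihat) inserts -in- after the first vowel (as do befek, hupkip), so the same rule applies.
The other pattern: stems ending in -f or -l add so- … -en around the stem.
So lodwaset → loindwaset.

loindwaset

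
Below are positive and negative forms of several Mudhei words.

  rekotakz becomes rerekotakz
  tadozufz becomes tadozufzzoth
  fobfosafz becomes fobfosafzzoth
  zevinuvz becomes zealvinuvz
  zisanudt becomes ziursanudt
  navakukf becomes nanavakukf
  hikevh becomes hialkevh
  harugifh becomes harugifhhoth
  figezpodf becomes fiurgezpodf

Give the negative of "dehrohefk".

dehrohefkkoth

"dehrohefk" has second-to-last letter 'f'. The stems whose second-to-last letter is 'f' (tadozufz → tadozufzzoth, harugifh → harugifhhoth, fobfosafz → fobfosafzzoth) double the final consonant and add -oth.
The other patterns: stems whose second-to-last letter is 'v' insert -al- after the first vowel; stems whose second-to-last letter is 'd' insert -ur- after the first vowel; stems whose second-to-last letter is 'k' repeat the first consonant+vowel as a prefix.
So dehrohefk → dehrohefkkoth.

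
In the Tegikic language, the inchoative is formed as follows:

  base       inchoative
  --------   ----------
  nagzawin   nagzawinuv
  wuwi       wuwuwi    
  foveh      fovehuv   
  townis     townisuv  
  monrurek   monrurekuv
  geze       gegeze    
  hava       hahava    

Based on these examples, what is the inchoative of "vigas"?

vigasuv

"vigas" ends in a consonant. The stems ending in a consonant (nagzawin → nagzawinuv, foveh → fovehuv, townis → townisuv) add -uv.
So vigas → vigasuv.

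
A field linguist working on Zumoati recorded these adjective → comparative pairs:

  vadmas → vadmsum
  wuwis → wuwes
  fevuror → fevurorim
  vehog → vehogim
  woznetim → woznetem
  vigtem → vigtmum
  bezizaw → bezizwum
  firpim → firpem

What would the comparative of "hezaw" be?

hezwum

woznetim and vigtem both end in -m yet inflect differently (woznetem, vigtmum), so the final letter is not what conditions the rule; the last vowel is.
"hezaw" has last vowel 'a'. The stems whose last vowel is 'a' (vadmas → vadmsum, bezizaw → bezizwum) delete the last vowel and add -um.
The other patterns: stems whose last vowel is 'i' change the last vowel to 'e'; stems whose last vowel is 'o' add -im.
So hezaw → hezwum.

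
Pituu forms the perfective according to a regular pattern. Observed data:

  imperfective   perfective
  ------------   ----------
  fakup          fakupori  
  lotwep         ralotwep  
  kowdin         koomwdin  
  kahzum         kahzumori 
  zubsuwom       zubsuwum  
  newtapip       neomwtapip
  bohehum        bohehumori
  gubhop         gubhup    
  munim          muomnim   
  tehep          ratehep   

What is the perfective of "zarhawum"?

zarhawumori

"zarhawum" has last vowel 'u'. The stems whose last vowel is 'u' (bohehum → bohehumori, fakup → fakupori, kahzum → kahzumori) add -ori.
The other patterns: stems whose last vowel is 'i' insert -om- after the first vowel; stems whose last vowel is 'o' change the last vowel to 'u'; stems whose last vowel is 'e' add the prefix ra-.
So zarhawum → zarhawumori.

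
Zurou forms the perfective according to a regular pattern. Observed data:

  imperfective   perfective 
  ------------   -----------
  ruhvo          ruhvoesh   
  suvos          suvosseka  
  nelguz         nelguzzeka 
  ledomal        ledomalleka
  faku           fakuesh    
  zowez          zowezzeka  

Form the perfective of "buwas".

"buwas" ends in a consonant. The stems ending in a consonant (nelguz → nelguzzeka, zowez → zowezzeka, suvos → suvosseka) double the final consonant and add -eka.
So buwas → buwasseka.

buwasseka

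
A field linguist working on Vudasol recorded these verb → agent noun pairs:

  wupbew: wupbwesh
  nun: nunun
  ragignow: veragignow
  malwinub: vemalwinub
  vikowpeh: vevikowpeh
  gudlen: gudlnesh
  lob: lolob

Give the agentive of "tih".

"tih" has 1 vowel. The stems with 1 vowel (nun → nunun, lob → lolob) repeat the first consonant+vowel as a prefix.
The other patterns: stems with 2 vowels delete the last vowel and add -esh; stems with 3 vowels add the prefix ve-.
So tih → titih.

titih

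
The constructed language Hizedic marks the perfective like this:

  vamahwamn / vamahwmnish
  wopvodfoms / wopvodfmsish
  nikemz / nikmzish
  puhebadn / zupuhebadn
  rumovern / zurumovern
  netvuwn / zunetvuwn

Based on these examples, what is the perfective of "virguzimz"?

virguzmzish

vamahwamn and puhebadn both end in -n yet inflect differently (vamahwmnish, zupuhebadn), so the final letter is not what conditions the rule; the second-to-last letter is.
"virguzimz" has second-to-last letter 'm'. The stems whose second-to-last letter is 'm' (vamahwamn → vamahwmnish, wopvodfoms → wopvodfmsish, nikemz → nikmzish) delete the last vowel and add -ish.
So virguzimz → virguzmzish.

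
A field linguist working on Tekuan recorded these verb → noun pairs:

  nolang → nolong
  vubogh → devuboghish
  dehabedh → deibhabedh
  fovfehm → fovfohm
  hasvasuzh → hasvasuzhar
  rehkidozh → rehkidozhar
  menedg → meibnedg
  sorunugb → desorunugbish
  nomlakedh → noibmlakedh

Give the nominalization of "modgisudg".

"modgisudg" has second-to-last letter 'd'. The stems whose second-to-last letter is 'd' (nomlakedh → noibmlakedh, menedg → meibnedg, dehabedh → deibhabedh) insert -ib- after the first vowel.
The other patterns: stems whose second-to-last letter is 'z' add -ar; stems whose second-to-last letter is 'g' add de- … -ish around the stem; stems whose second-to-last letter is 'h' or 'n' change the last vowel to 'o'.
So modgisudg → moibdgisudg.

moibdgisudg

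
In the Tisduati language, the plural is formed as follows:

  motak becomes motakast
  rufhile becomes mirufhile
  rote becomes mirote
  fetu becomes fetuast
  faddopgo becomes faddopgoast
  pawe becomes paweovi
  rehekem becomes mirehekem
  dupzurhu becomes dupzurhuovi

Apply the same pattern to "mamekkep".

"mamekkep" begins with m-. The one such stem in the data (motak → motakast) adds -ast, so the same rule applies.
So mamekkep → mamekkepast.

mamekkepast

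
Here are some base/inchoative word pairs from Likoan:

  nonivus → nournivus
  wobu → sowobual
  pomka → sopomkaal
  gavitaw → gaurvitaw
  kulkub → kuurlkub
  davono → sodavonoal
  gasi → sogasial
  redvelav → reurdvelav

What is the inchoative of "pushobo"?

"pushobo" ends in a vowel. The stems ending in a vowel (gasi → sogasial, wobu → sowobual, pomka → sopomkaal) add so- … -al around the stem.
So pushobo → sopushoboal.

sopushoboal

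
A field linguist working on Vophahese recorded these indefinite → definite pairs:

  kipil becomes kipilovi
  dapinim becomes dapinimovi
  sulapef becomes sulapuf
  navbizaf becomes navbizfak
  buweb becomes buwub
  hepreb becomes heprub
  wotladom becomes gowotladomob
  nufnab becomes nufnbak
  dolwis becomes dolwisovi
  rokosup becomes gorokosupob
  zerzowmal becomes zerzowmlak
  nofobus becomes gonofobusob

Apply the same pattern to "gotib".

gotibovi

dapinim and wotladom both end in -m yet inflect differently (dapinimovi, gowotladomob), so the final letter is not what conditions the rule; the last vowel is.
"gotib" has last vowel 'i'. The stems whose last vowel is 'i' (kipil → kipilovi, dapinim → dapinimovi, dolwis → dolwisovi) add -ovi.
The other patterns: stems whose last vowel is 'o' or 'u' add go- … -ob around the stem; stems whose last vowel is 'a' delete the last vowel and add -ak; stems whose last vowel is 'e' change the last vowel to 'u'.
So gotib → gotibovi.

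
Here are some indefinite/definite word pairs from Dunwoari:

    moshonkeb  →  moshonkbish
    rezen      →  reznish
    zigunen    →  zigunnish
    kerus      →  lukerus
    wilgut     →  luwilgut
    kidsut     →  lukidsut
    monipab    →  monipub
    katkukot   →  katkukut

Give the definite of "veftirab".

veftirub

"veftirab" has last vowel 'a'. The one such stem in the data (monipab → monipub) changes the last vowel to 'u' (as does katkukot), so the same rule applies.
The other patterns: stems whose last vowel is 'e' delete the last vowel and add -ish; stems whose last vowel is 'u' add the prefix lu-.
So veftirab → veftirub.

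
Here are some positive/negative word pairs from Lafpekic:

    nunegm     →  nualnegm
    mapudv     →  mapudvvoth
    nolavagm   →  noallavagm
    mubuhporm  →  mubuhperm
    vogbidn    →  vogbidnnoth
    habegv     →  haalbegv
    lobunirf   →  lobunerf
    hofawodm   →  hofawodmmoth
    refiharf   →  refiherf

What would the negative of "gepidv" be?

hofawodm and nolavagm both end in -m yet inflect differently (hofawodmmoth, noallavagm), so the final letter is not what conditions the rule; the second-to-last letter is.
"gepidv" has second-to-last letter 'd'. The stems whose second-to-last letter is 'd' (vogbidn → vogbidnnoth, hofawodm → hofawodmmoth, mapudv → mapudvvoth) double the final consonant and add -oth.
So gepidv → gepidvvoth.

gepidvvoth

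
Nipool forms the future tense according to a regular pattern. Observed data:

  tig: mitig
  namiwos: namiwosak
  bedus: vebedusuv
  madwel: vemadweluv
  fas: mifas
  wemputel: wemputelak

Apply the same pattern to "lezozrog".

fas and bedus both end in -s yet inflect differently (mifas, vebedusuv), so the final letter is not what conditions the rule; the number of vowels is.
"lezozrog" has 3 vowels. The stems with 3 vowels (namiwos → namiwosak, wemputel → wemputelak) add -ak.
The other patterns: stems with 1 vowel add the prefix mi-; stems with 2 vowels add ve- … -uv around the stem.
So lezozrog → lezozrogak.

lezozrogak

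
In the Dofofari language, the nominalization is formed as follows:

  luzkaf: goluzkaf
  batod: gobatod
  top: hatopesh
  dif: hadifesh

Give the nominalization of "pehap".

dif and luzkaf both end in -f yet inflect differently (hadifesh, goluzkaf), so the final letter is not what conditions the rule; the number of vowels is.
"pehap" has 2 vowels. The stems with 2 vowels (luzkaf → goluzkaf, batod → gobatod) add the prefix go-.
The other pattern: stems with 1 vowel add ha- … -esh around the stem.
So pehap → gopehap.

gopehap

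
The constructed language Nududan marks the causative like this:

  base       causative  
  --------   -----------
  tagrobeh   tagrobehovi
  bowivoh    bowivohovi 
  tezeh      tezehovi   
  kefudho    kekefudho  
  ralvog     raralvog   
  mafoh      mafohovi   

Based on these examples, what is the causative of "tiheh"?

tihehovi

mafoh and kefudho both have last vowel 'o' yet inflect differently (mafohovi, kekefudho), so the last vowel is not what conditions the rule; the final letter is.
"tiheh" ends in -h. The stems ending in -h (mafoh → mafohovi, tezeh → tezehovi, bowivoh → bowivohovi) add -ovi.
The other pattern: stems ending in -g or -o repeat the first consonant+vowel as a prefix.
So tiheh → tihehovi.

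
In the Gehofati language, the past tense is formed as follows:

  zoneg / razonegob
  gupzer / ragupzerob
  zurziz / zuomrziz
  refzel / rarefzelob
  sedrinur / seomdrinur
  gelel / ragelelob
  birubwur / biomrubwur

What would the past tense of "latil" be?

gupzer and sedrinur both end in -r yet inflect differently (ragupzerob, seomdrinur), so the final letter is not what conditions the rule; the last vowel is.
"latil" has last vowel 'i'. The one such stem in the data (zurziz → zuomrziz) inserts -om- after the first vowel (as do sedrinur, birubwur), so the same rule applies.
The other pattern: stems whose last vowel is 'e' add ra- … -ob around the stem.
So latil → laomtil.

laomtil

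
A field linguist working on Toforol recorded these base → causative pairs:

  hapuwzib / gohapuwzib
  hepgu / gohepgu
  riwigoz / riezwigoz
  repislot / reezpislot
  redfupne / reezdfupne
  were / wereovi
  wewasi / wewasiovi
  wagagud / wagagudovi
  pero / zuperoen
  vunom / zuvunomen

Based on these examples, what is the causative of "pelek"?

zupeleken

"pelek" begins with p-. The one such stem in the data (pero → zuperoen) adds zu- … -en around the stem, so the same rule applies.
The other patterns: stems beginning with h- add the prefix go-; stems beginning with r- insert -ez- after the first vowel; stems beginning with w- add -ovi.
So pelek → zupeleken.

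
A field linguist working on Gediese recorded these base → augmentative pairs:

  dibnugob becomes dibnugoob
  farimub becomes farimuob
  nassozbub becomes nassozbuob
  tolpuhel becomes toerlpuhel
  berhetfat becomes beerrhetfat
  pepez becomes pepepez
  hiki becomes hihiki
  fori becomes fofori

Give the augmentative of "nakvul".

naerkvul

tolpuhel and pepez both have last vowel 'e' yet inflect differently (toerlpuhel, pepepez), so the last vowel is not what conditions the rule; the final letter is.
"nakvul" ends in -l. The one such stem in the data (tolpuhel → toerlpuhel) inserts -er- after the first vowel (as does berhetfat), so the same rule applies.
So nakvul → naerkvul.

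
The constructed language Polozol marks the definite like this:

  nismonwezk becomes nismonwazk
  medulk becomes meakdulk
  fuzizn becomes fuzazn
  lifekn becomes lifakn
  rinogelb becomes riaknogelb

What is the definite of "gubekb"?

gubakb

medulk and nismonwezk both end in -k yet inflect differently (meakdulk, nismonwazk), so the final letter is not what conditions the rule; the second-to-last letter is.
"gubekb" has second-to-last letter 'k'. The one such stem in the data (lifekn → lifakn) changes the last vowel to 'a' (as do fuzizn, nismonwezk), so the same rule applies.
The other pattern: stems whose second-to-last letter is 'l' insert -ak- after the first vowel.
So gubekb → gubakb.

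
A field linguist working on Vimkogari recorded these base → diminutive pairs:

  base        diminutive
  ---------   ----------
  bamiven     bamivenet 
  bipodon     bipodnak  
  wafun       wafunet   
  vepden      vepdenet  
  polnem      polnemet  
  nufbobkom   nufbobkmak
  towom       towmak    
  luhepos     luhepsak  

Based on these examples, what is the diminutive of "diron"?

dirnak

bipodon and bamiven both end in -n yet inflect differently (bipodnak, bamivenet), so the final letter is not what conditions the rule; the last vowel is.
"diron" has last vowel 'o'. The stems whose last vowel is 'o' (luhepos → luhepsak, nufbobkom → nufbobkmak, bipodon → bipodnak) delete the last vowel and add -ak.
The other pattern: stems whose last vowel is 'e' or 'u' add -et.
So diron → dirnak.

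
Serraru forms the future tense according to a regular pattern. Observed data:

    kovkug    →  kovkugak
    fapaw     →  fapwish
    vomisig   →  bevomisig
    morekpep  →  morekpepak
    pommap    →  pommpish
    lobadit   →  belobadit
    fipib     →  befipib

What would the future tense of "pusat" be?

pustish

vomisig and kovkug both end in -g yet inflect differently (bevomisig, kovkugak), so the final letter is not what conditions the rule; the last vowel is.
"pusat" has last vowel 'a'. The stems whose last vowel is 'a' (pommap → pommpish, fapaw → fapwish) delete the last vowel and add -ish.
So pusat → pustish.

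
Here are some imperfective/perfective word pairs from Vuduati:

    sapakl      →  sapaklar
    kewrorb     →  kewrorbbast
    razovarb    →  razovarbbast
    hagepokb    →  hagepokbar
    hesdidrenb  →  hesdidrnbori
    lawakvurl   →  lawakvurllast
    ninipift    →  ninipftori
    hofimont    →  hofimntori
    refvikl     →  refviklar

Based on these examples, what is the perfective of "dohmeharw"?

"dohmeharw" has second-to-last letter 'r'. The stems whose second-to-last letter is 'r' (lawakvurl → lawakvurllast, kewrorb → kewrorbbast, razovarb → razovarbbast) double the final consonant and add -ast.
The other patterns: stems whose second-to-last letter is 'k' add -ar; stems whose second-to-last letter is 'f' or 'n' delete the last vowel and add -ori.
So dohmeharw → dohmeharwwast.

dohmeharwwast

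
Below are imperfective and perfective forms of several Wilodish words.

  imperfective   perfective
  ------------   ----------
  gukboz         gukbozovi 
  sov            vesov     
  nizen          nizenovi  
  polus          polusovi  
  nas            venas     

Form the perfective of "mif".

vemif

polus and nas both end in -s yet inflect differently (polusovi, venas), so the final letter is not what conditions the rule; the number of vowels is.
"mif" has 1 vowel. The stems with 1 vowel (sov → vesov, nas → venas) add the prefix ve-.
The other pattern: stems with 2 vowels add -ovi.
So mif → vemif.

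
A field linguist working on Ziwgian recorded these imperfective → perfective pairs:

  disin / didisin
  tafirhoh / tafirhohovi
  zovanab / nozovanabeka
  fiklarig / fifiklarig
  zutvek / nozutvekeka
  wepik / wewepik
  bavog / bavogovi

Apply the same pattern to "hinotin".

fiklarig and bavog both end in -g yet inflect differently (fifiklarig, bavogovi), so the final letter is not what conditions the rule; the last vowel is.
"hinotin" has last vowel 'i'. The stems whose last vowel is 'i' (wepik → wewepik, disin → didisin, fiklarig → fifiklarig) repeat the first consonant+vowel as a prefix.
The other patterns: stems whose last vowel is 'o' add -ovi; stems whose last vowel is 'a' or 'e' add no- … -eka around the stem.
So hinotin → hihinotin.

hihinotin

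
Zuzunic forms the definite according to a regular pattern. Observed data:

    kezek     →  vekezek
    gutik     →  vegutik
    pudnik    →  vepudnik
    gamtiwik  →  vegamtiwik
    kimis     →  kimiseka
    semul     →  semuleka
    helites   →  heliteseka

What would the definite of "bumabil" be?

bumabileka

gutik and kimis both have last vowel 'i' yet inflect differently (vegutik, kimiseka), so the last vowel is not what conditions the rule; the final letter is.
"bumabil" ends in -l. The one such stem in the data (semul → semuleka) adds -eka, so the same rule applies.
The other pattern: stems ending in -k add the prefix ve-.
So bumabil → bumabileka.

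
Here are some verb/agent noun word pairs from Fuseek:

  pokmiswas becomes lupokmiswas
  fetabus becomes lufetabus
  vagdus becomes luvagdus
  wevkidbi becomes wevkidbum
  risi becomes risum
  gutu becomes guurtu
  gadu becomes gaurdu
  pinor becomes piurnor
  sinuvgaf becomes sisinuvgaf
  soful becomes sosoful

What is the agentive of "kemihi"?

fetabus and gutu both have last vowel 'u' yet inflect differently (lufetabus, guurtu), so the last vowel is not what conditions the rule; the final letter is.
"kemihi" ends in -i. The stems ending in -i (wevkidbi → wevkidbum, risi → risum) drop the final letter and add -um.
So kemihi → kemihum.

kemihum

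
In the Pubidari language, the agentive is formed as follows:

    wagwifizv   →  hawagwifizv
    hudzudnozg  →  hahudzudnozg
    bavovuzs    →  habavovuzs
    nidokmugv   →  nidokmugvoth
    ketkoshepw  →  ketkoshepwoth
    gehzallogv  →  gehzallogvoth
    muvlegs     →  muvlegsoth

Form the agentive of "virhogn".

virhognoth

wagwifizv and nidokmugv both end in -v yet inflect differently (hawagwifizv, nidokmugvoth), so the final letter is not what conditions the rule; the second-to-last letter is.
"virhogn" has second-to-last letter 'g'. The stems whose second-to-last letter is 'g' (nidokmugv → nidokmugvoth, gehzallogv → gehzallogvoth, muvlegs → muvlegsoth) add -oth.
The other pattern: stems whose second-to-last letter is 'z' add the prefix ha-.
So virhogn → virhognoth.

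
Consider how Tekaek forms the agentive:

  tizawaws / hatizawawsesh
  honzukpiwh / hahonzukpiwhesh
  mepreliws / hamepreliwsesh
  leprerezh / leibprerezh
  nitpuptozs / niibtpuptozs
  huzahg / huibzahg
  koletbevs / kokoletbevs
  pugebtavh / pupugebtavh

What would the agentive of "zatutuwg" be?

hazatutuwgesh

honzukpiwh and leprerezh both end in -h yet inflect differently (hahonzukpiwhesh, leibprerezh), so the final letter is not what conditions the rule; the second-to-last letter is.
"zatutuwg" has second-to-last letter 'w'. The stems whose second-to-last letter is 'w' (tizawaws → hatizawawsesh, honzukpiwh → hahonzukpiwhesh, mepreliws → hamepreliwsesh) add ha- … -esh around the stem.
The other patterns: stems whose second-to-last letter is 'h' or 'z' insert -ib- after the first vowel; stems whose second-to-last letter is 'v' repeat the first consonant+vowel as a prefix.
So zatutuwg → hazatutuwgesh.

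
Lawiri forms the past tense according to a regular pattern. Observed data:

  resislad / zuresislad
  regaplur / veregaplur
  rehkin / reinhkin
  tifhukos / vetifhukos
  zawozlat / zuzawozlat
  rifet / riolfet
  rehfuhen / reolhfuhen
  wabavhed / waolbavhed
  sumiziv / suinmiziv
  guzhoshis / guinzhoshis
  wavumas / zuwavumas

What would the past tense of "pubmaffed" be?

puolbmaffed

"pubmaffed" has last vowel 'e'. The stems whose last vowel is 'e' (rehfuhen → reolhfuhen, rifet → riolfet, wabavhed → waolbavhed) insert -ol- after the first vowel.
The other patterns: stems whose last vowel is 'i' insert -in- after the first vowel; stems whose last vowel is 'a' add the prefix zu-; stems whose last vowel is 'o' or 'u' add the prefix ve-.
So pubmaffed → puolbmaffed.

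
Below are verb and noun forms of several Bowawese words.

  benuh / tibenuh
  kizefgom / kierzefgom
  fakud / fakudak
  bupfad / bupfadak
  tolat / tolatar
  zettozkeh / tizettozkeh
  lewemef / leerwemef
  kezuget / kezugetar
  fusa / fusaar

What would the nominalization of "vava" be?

lewemef and zettozkeh both have last vowel 'e' yet inflect differently (leerwemef, tizettozkeh), so the last vowel is not what conditions the rule; the final letter is.
"vava" ends in -a. The one such stem in the data (fusa → fusaar) adds -ar, so the same rule applies.
The other patterns: stems ending in -d add -ak; stems ending in -f or -m insert -er- after the first vowel; stems ending in -h add the prefix ti-.
So vava → vavaar.

vavaar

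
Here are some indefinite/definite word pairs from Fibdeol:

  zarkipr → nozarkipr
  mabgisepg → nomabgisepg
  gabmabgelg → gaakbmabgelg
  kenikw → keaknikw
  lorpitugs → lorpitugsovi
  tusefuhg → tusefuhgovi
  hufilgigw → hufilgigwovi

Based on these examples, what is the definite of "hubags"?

mabgisepg and gabmabgelg both end in -g yet inflect differently (nomabgisepg, gaakbmabgelg), so the final letter is not what conditions the rule; the second-to-last letter is.
"hubags" has second-to-last letter 'g'. The stems whose second-to-last letter is 'g' (lorpitugs → lorpitugsovi, hufilgigw → hufilgigwovi) add -ovi.
The other patterns: stems whose second-to-last letter is 'p' add the prefix no-; stems whose second-to-last letter is 'k' or 'l' insert -ak- after the first vowel.
So hubags → hubagsovi.

hubagsovi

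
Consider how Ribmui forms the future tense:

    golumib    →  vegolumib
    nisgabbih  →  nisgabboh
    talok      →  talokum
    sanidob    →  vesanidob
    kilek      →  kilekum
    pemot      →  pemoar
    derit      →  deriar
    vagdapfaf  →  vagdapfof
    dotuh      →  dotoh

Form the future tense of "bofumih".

pemot and talok both have last vowel 'o' yet inflect differently (pemoar, talokum), so the last vowel is not what conditions the rule; the final letter is.
"bofumih" ends in -h. The stems ending in -h (dotuh → dotoh, nisgabbih → nisgabboh) change the last vowel to 'o'.
So bofumih → bofumoh.

bofumoh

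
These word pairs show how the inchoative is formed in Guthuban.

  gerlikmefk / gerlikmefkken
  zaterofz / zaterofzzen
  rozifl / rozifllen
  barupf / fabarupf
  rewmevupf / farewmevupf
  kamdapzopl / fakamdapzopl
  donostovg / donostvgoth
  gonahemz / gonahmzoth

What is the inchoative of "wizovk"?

wizvkoth

rozifl and kamdapzopl both end in -l yet inflect differently (rozifllen, fakamdapzopl), so the final letter is not what conditions the rule; the second-to-last letter is.
"wizovk" has second-to-last letter 'v'. The one such stem in the data (donostovg → donostvgoth) deletes the last vowel and adds -oth (as does gonahemz), so the same rule applies.
So wizovk → wizvkoth.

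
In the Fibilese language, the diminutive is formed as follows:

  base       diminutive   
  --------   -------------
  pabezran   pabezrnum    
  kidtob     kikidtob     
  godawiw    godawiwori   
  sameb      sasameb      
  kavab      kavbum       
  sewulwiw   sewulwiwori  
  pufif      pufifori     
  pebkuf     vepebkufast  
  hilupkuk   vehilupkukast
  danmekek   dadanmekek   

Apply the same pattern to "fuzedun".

vefuzedunast

pebkuf and pufif both end in -f yet inflect differently (vepebkufast, pufifori), so the final letter is not what conditions the rule; the last vowel is.
"fuzedun" has last vowel 'u'. The stems whose last vowel is 'u' (hilupkuk → vehilupkukast, pebkuf → vepebkufast) add ve- … -ast around the stem.
The other patterns: stems whose last vowel is 'a' delete the last vowel and add -um; stems whose last vowel is 'i' add -ori; stems whose last vowel is 'e' or 'o' repeat the first consonant+vowel as a prefix.
So fuzedun → vefuzedunast.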